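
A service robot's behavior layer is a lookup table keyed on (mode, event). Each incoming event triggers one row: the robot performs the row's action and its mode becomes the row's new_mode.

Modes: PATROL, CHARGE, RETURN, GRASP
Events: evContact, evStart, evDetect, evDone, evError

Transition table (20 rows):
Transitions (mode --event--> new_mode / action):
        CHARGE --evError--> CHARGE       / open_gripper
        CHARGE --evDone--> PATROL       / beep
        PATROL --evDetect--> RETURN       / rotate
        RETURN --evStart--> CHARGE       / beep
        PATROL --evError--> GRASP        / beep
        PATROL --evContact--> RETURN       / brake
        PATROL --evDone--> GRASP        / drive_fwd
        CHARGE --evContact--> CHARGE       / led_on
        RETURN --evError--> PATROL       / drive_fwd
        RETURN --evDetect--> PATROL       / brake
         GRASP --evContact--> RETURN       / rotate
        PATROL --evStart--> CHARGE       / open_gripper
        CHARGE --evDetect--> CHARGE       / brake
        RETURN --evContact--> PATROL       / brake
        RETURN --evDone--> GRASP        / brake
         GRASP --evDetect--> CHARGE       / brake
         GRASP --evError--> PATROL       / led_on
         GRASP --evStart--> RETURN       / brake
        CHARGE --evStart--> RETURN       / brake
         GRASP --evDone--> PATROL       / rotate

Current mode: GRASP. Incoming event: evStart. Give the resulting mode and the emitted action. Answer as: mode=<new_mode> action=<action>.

mode=RETURN action=brake

current mode = GRASP; filter table to that mode:
  (GRASP, evContact) → (RETURN, rotate)
  (GRASP, evDetect) → (CHARGE, brake)
  (GRASP, evError) → (PATROL, led_on)
  (GRASP, evStart) → (RETURN, brake)  ← event matches
  (GRASP, evDone) → (PATROL, rotate)
event = evStart selects (RETURN, brake)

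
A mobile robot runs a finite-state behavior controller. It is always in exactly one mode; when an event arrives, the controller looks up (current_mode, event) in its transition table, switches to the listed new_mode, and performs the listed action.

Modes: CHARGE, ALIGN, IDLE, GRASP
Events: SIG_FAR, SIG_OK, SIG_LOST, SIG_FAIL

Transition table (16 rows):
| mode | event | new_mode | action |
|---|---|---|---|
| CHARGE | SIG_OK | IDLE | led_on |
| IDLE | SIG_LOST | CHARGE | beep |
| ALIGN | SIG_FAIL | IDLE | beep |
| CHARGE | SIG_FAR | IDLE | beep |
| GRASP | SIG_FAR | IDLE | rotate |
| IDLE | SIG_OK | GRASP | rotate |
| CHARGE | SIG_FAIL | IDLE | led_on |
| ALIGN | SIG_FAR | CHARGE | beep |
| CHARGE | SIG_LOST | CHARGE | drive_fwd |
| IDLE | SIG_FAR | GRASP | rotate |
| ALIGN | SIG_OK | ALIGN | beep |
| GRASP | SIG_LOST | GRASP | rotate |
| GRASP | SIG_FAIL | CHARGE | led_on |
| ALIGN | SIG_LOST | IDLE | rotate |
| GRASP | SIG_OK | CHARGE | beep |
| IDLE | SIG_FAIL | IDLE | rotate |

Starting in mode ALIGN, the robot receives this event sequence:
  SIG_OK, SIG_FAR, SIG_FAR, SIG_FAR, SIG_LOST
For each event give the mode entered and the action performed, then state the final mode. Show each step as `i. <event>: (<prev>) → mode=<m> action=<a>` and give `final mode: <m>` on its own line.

1. SIG_OK: (ALIGN) → mode=ALIGN action=beep
2. SIG_FAR: (ALIGN) → mode=CHARGE action=beep
3. SIG_FAR: (CHARGE) → mode=IDLE action=beep
4. SIG_FAR: (IDLE) → mode=GRASP action=rotate
5. SIG_LOST: (GRASP) → mode=GRASP action=rotate

final mode: GRASP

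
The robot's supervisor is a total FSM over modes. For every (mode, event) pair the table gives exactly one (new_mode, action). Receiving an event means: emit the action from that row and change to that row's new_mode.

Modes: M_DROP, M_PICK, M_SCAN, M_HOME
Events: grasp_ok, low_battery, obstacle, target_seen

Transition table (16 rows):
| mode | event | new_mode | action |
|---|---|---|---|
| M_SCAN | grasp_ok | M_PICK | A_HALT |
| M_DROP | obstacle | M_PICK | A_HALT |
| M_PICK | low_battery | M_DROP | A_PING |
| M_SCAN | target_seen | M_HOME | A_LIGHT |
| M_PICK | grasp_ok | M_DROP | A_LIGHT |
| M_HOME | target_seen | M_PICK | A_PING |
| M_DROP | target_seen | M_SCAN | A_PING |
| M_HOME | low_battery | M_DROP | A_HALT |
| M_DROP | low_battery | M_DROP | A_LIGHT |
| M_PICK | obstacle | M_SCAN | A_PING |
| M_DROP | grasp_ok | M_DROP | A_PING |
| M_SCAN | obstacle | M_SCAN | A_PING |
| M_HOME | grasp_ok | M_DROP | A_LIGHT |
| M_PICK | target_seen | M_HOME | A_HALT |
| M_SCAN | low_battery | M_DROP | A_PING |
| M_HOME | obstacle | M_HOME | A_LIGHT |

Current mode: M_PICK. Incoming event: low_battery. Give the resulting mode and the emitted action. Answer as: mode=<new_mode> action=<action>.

mode=M_DROP action=A_PING

current mode = M_PICK; filter table to that mode:
  (M_PICK, low_battery) → (M_DROP, A_PING)  ← event matches
  (M_PICK, grasp_ok) → (M_DROP, A_LIGHT)
  (M_PICK, obstacle) → (M_SCAN, A_PING)
  (M_PICK, target_seen) → (M_HOME, A_HALT)
event = low_battery selects (M_DROP, A_PING)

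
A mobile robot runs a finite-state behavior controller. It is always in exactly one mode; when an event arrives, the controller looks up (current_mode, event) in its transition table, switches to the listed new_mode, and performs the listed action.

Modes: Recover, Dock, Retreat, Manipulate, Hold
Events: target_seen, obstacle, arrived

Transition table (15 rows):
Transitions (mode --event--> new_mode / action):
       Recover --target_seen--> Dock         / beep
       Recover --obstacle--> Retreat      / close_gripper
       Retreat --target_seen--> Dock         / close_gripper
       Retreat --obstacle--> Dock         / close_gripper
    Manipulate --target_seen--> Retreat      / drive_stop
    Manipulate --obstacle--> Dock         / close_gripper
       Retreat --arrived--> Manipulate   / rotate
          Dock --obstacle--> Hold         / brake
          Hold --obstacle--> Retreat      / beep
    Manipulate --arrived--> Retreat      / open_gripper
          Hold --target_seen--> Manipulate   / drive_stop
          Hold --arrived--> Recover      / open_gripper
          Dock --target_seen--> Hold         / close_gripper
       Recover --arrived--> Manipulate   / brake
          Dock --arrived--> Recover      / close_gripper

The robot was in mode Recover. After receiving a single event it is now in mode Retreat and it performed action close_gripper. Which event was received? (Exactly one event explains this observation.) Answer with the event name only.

try target_seen: (Recover, target_seen) → (Dock, beep)
try obstacle: (Recover, obstacle) → (Retreat, close_gripper)  ← matches
try arrived: (Recover, arrived) → (Manipulate, brake)

obstacle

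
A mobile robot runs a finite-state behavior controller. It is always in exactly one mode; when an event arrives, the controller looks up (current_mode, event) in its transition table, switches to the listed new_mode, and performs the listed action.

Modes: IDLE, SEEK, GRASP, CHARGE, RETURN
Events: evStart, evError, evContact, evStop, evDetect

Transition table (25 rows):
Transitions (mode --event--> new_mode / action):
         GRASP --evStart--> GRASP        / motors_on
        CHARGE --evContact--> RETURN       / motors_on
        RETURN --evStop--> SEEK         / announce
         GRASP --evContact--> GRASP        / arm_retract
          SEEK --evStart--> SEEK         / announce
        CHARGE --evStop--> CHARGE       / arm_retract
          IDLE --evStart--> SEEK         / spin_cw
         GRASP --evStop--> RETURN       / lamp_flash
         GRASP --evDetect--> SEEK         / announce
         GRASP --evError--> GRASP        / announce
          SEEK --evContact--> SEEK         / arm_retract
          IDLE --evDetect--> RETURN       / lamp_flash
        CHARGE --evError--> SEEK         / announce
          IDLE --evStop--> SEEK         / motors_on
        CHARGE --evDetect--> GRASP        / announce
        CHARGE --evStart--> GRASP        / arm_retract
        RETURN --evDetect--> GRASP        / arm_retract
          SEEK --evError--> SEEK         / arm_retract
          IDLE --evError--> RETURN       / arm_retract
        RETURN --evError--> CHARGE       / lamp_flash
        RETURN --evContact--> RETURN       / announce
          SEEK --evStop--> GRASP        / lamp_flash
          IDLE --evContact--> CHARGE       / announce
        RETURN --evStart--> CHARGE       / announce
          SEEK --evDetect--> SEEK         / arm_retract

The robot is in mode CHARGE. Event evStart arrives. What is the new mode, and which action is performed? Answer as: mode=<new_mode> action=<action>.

mode=GRASP action=arm_retract

current mode = CHARGE; filter table to that mode:
  (CHARGE, evContact) → (RETURN, motors_on)
  (CHARGE, evStop) → (CHARGE, arm_retract)
  (CHARGE, evError) → (SEEK, announce)
  (CHARGE, evDetect) → (GRASP, announce)
  (CHARGE, evStart) → (GRASP, arm_retract)  ← event matches
event = evStart selects (GRASP, arm_retract)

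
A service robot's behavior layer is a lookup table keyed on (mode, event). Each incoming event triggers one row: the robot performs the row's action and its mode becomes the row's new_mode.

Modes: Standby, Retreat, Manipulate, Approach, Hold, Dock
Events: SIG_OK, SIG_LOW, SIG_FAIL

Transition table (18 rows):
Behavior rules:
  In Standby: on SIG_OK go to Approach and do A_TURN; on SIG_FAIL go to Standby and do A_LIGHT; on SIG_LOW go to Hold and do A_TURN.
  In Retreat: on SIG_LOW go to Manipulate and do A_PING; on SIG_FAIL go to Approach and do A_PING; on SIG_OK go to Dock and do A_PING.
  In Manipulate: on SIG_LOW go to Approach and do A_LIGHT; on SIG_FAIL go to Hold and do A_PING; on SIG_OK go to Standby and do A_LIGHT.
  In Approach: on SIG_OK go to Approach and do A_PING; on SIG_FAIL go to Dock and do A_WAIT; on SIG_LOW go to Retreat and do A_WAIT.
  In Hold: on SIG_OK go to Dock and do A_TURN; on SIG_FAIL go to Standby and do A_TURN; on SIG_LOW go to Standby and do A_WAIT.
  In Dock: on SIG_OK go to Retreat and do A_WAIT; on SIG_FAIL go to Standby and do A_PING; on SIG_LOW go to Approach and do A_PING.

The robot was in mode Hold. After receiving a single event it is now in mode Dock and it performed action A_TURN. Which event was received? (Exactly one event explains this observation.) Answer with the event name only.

SIG_OK

try SIG_OK: (Hold, SIG_OK) → (Dock, A_TURN)  ← matches
try SIG_LOW: (Hold, SIG_LOW) → (Standby, A_WAIT)
try SIG_FAIL: (Hold, SIG_FAIL) → (Standby, A_TURN)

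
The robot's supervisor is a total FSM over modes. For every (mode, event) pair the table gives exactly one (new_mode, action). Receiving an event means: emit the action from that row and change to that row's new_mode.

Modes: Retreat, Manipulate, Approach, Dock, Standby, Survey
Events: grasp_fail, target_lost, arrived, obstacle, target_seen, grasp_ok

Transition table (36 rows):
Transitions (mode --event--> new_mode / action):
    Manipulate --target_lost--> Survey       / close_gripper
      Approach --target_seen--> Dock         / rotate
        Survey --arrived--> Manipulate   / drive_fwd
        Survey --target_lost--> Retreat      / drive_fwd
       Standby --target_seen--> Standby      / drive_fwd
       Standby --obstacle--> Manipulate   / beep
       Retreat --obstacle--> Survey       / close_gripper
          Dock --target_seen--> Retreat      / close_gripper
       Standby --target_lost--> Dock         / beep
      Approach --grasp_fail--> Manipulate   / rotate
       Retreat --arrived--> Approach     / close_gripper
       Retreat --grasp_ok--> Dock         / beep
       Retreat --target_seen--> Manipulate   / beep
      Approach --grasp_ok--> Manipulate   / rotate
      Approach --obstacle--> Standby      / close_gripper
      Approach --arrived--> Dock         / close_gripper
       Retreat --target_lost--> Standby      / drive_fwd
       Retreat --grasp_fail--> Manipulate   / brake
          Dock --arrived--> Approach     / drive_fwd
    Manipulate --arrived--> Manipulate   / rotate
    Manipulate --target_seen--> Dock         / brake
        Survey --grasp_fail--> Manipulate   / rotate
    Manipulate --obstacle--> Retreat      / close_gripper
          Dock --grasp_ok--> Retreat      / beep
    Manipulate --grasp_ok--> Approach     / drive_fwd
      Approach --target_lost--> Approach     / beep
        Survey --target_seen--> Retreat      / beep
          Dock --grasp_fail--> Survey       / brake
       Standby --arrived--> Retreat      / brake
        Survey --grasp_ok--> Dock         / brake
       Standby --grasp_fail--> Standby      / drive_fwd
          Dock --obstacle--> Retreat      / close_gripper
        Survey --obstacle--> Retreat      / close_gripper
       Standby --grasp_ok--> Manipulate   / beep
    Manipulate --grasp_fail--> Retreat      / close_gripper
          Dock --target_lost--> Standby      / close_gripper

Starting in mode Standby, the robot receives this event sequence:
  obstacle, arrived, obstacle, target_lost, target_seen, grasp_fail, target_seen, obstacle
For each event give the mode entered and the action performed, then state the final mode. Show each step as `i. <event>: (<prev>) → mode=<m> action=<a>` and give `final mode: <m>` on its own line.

final mode: Manipulate

1. obstacle: (Standby) → mode=Manipulate action=beep
2. arrived: (Manipulate) → mode=Manipulate action=rotate
3. obstacle: (Manipulate) → mode=Retreat action=close_gripper
4. target_lost: (Retreat) → mode=Standby action=drive_fwd
5. target_seen: (Standby) → mode=Standby action=drive_fwd
6. grasp_fail: (Standby) → mode=Standby action=drive_fwd
7. target_seen: (Standby) → mode=Standby action=drive_fwd
8. obstacle: (Standby) → mode=Manipulate action=beep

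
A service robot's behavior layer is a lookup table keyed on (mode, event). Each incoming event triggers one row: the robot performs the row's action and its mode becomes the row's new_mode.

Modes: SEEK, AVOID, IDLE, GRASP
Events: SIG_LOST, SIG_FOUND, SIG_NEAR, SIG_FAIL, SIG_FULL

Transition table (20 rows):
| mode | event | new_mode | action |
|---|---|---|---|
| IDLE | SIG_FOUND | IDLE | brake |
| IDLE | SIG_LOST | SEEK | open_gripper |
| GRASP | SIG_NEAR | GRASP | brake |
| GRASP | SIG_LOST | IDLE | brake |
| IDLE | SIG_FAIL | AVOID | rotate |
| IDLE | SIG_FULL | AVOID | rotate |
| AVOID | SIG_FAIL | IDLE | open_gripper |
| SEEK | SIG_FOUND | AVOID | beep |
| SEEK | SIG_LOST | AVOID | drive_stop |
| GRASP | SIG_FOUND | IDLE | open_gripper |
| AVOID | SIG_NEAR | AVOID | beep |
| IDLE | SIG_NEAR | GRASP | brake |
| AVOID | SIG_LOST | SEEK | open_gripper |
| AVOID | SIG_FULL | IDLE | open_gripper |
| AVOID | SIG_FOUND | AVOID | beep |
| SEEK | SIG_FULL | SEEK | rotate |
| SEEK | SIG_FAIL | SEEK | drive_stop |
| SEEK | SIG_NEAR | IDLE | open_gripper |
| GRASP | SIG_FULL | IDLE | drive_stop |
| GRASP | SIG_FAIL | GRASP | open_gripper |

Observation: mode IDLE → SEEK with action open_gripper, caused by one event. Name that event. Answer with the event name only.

try SIG_LOST: (IDLE, SIG_LOST) → (SEEK, open_gripper)  ← matches
try SIG_FOUND: (IDLE, SIG_FOUND) → (IDLE, brake)
try SIG_NEAR: (IDLE, SIG_NEAR) → (GRASP, brake)
try SIG_FAIL: (IDLE, SIG_FAIL) → (AVOID, rotate)
try SIG_FULL: (IDLE, SIG_FULL) → (AVOID, rotate)

SIG_LOST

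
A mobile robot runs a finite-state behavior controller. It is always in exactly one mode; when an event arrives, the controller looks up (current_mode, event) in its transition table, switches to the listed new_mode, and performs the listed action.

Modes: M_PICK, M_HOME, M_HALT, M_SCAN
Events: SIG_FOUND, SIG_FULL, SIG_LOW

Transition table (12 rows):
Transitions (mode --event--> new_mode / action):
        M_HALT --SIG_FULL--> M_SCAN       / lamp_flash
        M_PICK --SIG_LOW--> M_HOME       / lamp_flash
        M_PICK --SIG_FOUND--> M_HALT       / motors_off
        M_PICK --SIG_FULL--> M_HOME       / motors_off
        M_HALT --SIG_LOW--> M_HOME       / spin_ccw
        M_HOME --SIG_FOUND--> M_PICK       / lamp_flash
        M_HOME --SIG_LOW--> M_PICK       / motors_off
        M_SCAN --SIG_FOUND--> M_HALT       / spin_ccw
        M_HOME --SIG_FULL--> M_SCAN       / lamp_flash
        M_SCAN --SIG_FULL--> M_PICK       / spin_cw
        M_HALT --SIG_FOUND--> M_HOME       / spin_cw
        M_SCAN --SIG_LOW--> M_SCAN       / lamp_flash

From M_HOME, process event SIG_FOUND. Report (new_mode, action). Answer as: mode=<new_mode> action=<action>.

current mode = M_HOME; filter table to that mode:
  (M_HOME, SIG_FOUND) → (M_PICK, lamp_flash)  ← event matches
  (M_HOME, SIG_LOW) → (M_PICK, motors_off)
  (M_HOME, SIG_FULL) → (M_SCAN, lamp_flash)
event = SIG_FOUND selects (M_PICK, lamp_flash)

mode=M_PICK action=lamp_flash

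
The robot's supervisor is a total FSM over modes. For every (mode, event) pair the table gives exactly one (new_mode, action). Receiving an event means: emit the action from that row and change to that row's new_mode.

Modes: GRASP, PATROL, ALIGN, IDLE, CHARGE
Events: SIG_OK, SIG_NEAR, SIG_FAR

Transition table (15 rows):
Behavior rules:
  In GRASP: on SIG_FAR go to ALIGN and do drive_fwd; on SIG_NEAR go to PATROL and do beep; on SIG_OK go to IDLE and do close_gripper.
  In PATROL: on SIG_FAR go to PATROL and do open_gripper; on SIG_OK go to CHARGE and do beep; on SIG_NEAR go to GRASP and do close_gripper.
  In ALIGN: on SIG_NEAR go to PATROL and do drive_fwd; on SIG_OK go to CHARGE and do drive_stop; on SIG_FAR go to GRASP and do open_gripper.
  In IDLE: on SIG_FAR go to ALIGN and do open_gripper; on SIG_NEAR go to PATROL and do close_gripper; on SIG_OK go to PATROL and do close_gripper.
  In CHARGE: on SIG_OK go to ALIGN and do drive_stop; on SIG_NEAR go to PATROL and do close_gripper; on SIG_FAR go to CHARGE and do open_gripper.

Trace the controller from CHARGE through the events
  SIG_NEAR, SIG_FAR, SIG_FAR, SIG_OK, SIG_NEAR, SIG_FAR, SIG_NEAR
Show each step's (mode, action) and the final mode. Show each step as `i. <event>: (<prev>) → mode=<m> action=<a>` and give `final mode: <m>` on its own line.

1. SIG_NEAR: (CHARGE) → mode=PATROL action=close_gripper
2. SIG_FAR: (PATROL) → mode=PATROL action=open_gripper
3. SIG_FAR: (PATROL) → mode=PATROL action=open_gripper
4. SIG_OK: (PATROL) → mode=CHARGE action=beep
5. SIG_NEAR: (CHARGE) → mode=PATROL action=close_gripper
6. SIG_FAR: (PATROL) → mode=PATROL action=open_gripper
7. SIG_NEAR: (PATROL) → mode=GRASP action=close_gripper

final mode: GRASP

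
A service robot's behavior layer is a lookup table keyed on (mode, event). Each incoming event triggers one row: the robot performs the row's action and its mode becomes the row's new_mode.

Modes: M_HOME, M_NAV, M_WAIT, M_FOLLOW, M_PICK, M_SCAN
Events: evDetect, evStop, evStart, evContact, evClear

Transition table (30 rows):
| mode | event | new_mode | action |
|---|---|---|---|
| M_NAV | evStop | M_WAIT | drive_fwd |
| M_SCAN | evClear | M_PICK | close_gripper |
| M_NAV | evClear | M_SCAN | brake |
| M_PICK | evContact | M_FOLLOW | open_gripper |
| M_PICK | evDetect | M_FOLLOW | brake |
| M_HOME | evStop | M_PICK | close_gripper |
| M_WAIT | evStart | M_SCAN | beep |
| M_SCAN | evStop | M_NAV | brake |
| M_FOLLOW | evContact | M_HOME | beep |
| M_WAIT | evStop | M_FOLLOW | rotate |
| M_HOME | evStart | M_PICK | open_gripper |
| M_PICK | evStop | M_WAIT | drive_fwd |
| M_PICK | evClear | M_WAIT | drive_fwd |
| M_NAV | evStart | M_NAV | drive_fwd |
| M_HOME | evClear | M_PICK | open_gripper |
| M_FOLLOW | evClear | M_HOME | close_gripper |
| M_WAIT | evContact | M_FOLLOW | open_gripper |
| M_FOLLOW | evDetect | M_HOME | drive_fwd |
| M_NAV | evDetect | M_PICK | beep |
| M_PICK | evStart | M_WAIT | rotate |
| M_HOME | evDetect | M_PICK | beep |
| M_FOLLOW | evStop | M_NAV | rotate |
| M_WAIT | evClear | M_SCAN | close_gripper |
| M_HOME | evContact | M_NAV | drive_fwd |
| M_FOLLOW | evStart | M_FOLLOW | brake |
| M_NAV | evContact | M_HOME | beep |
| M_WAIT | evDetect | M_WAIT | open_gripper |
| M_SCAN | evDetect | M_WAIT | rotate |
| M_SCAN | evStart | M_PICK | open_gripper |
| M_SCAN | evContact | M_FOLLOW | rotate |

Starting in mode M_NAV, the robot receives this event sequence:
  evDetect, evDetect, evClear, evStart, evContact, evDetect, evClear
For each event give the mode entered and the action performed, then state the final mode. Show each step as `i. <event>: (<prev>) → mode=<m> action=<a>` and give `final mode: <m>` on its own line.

1. evDetect: (M_NAV) → mode=M_PICK action=beep
2. evDetect: (M_PICK) → mode=M_FOLLOW action=brake
3. evClear: (M_FOLLOW) → mode=M_HOME action=close_gripper
4. evStart: (M_HOME) → mode=M_PICK action=open_gripper
5. evContact: (M_PICK) → mode=M_FOLLOW action=open_gripper
6. evDetect: (M_FOLLOW) → mode=M_HOME action=drive_fwd
7. evClear: (M_HOME) → mode=M_PICK action=open_gripper

final mode: M_PICK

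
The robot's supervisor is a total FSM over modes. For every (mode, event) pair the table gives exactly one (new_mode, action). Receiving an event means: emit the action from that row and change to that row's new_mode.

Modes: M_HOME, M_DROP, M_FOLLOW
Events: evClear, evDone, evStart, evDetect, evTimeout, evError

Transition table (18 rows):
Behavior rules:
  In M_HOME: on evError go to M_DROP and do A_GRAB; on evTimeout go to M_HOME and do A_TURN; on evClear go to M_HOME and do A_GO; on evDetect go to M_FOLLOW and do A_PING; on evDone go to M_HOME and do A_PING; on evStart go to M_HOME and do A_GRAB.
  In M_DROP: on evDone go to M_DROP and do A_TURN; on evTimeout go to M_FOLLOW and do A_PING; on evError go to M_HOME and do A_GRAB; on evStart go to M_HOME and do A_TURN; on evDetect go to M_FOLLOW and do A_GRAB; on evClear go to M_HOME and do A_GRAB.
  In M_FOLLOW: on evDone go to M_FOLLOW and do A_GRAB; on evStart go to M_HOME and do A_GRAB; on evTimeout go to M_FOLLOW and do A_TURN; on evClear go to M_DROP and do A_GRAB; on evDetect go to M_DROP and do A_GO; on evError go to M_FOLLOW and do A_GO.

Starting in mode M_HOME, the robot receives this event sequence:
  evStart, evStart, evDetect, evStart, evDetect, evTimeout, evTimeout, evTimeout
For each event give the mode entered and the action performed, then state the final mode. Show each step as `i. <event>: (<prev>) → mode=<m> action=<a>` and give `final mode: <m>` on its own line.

final mode: M_FOLLOW

1. evStart: (M_HOME) → mode=M_HOME action=A_GRAB
2. evStart: (M_HOME) → mode=M_HOME action=A_GRAB
3. evDetect: (M_HOME) → mode=M_FOLLOW action=A_PING
4. evStart: (M_FOLLOW) → mode=M_HOME action=A_GRAB
5. evDetect: (M_HOME) → mode=M_FOLLOW action=A_PING
6. evTimeout: (M_FOLLOW) → mode=M_FOLLOW action=A_TURN
7. evTimeout: (M_FOLLOW) → mode=M_FOLLOW action=A_TURN
8. evTimeout: (M_FOLLOW) → mode=M_FOLLOW action=A_TURN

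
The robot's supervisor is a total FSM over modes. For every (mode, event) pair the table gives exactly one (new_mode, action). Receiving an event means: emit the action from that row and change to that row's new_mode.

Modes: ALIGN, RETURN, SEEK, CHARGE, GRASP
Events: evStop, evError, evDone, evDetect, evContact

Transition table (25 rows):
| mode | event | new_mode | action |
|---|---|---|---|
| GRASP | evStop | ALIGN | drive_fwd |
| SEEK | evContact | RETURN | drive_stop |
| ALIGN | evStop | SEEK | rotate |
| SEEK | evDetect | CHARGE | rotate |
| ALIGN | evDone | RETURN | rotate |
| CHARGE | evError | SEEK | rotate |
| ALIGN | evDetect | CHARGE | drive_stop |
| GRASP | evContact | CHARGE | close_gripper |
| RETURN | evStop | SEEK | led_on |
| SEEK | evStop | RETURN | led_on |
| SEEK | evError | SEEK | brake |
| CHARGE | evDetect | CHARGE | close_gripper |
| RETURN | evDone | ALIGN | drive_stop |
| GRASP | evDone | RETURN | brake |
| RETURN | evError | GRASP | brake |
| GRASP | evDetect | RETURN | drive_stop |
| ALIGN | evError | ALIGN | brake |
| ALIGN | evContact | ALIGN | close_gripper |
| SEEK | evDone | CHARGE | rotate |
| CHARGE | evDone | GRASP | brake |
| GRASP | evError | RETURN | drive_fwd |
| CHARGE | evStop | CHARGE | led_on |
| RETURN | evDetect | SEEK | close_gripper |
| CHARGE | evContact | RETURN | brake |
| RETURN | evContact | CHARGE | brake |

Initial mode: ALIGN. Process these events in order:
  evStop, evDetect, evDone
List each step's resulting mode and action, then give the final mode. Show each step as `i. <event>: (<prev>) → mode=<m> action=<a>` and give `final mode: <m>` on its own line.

final mode: GRASP

1. evStop: (ALIGN) → mode=SEEK action=rotate
2. evDetect: (SEEK) → mode=CHARGE action=rotate
3. evDone: (CHARGE) → mode=GRASP action=brake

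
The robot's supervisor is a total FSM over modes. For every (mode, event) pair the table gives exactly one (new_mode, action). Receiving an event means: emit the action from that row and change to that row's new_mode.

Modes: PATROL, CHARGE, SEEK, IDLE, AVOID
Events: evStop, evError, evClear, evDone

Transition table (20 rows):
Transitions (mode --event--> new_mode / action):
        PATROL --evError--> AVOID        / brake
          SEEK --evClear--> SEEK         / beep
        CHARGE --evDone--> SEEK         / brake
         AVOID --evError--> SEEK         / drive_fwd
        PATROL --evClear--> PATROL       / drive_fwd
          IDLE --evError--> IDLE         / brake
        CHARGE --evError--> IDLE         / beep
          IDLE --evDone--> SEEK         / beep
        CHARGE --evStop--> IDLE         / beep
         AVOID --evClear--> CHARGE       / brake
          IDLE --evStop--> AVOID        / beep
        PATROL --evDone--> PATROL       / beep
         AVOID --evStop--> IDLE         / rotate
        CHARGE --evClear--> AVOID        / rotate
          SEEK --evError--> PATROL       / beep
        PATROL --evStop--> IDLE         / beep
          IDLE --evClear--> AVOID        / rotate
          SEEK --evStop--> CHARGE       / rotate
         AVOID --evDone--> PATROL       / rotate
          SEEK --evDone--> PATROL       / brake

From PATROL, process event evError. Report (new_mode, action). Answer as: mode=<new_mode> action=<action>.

mode=AVOID action=brake

current mode = PATROL; filter table to that mode:
  (PATROL, evError) → (AVOID, brake)  ← event matches
  (PATROL, evClear) → (PATROL, drive_fwd)
  (PATROL, evDone) → (PATROL, beep)
  (PATROL, evStop) → (IDLE, beep)
event = evError selects (AVOID, brake)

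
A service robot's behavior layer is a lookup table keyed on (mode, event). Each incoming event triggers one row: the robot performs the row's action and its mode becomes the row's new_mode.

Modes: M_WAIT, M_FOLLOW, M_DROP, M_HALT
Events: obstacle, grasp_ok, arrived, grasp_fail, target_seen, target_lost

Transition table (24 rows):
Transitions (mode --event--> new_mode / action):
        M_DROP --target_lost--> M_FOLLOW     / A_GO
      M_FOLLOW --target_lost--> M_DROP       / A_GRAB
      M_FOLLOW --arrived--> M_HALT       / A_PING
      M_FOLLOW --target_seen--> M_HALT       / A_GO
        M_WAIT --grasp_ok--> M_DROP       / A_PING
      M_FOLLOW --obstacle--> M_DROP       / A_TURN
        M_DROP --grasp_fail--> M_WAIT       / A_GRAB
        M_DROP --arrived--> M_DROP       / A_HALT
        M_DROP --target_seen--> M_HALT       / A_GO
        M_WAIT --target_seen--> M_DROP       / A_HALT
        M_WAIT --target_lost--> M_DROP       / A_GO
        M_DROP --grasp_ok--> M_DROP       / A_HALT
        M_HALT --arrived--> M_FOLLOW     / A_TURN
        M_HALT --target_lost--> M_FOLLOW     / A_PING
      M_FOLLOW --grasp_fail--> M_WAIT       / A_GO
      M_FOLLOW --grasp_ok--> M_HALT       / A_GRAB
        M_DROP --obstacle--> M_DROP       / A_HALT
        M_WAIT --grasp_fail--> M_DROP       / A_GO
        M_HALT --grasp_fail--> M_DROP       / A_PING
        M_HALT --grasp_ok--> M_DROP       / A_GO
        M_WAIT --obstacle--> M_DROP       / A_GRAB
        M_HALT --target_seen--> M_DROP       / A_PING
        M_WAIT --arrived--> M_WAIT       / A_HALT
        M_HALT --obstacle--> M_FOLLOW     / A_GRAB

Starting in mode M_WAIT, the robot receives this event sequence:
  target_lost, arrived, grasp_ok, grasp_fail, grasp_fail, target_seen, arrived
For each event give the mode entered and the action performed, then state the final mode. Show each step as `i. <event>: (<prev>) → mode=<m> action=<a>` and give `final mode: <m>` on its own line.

final mode: M_FOLLOW

1. target_lost: (M_WAIT) → mode=M_DROP action=A_GO
2. arrived: (M_DROP) → mode=M_DROP action=A_HALT
3. grasp_ok: (M_DROP) → mode=M_DROP action=A_HALT
4. grasp_fail: (M_DROP) → mode=M_WAIT action=A_GRAB
5. grasp_fail: (M_WAIT) → mode=M_DROP action=A_GO
6. target_seen: (M_DROP) → mode=M_HALT action=A_GO
7. arrived: (M_HALT) → mode=M_FOLLOW action=A_TURN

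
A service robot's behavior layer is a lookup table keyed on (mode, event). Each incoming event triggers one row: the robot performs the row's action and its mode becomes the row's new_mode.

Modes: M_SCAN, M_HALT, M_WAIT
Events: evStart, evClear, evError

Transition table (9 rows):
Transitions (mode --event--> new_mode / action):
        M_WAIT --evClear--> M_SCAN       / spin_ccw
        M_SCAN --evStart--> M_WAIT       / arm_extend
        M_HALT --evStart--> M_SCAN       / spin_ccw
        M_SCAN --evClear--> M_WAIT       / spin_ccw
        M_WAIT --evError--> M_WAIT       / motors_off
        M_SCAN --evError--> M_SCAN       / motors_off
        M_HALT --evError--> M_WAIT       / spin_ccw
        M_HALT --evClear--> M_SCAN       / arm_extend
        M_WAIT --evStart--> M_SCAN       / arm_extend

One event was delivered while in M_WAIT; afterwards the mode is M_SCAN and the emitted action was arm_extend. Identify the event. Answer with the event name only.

evStart

try evStart: (M_WAIT, evStart) → (M_SCAN, arm_extend)  ← matches
try evClear: (M_WAIT, evClear) → (M_SCAN, spin_ccw)
try evError: (M_WAIT, evError) → (M_WAIT, motors_off)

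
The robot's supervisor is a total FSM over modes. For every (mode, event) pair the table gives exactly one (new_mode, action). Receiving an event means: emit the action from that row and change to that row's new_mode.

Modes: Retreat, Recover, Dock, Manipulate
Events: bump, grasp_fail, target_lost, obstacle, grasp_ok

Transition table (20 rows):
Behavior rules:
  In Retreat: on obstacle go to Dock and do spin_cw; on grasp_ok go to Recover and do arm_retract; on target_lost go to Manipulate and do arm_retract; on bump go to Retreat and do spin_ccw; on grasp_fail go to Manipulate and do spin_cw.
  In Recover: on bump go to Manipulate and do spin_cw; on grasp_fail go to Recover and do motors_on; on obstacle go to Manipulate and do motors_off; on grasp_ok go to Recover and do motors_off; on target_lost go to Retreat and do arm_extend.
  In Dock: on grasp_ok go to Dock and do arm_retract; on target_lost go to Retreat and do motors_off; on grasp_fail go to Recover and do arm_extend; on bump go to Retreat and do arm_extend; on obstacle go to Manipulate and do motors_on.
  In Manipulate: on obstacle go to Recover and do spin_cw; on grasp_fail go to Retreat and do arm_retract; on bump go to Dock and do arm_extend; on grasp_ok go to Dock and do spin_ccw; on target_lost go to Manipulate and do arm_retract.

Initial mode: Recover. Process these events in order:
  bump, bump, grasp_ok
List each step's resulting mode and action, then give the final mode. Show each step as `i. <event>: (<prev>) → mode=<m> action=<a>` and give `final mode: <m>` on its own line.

1. bump: (Recover) → mode=Manipulate action=spin_cw
2. bump: (Manipulate) → mode=Dock action=arm_extend
3. grasp_ok: (Dock) → mode=Dock action=arm_retract

final mode: Dock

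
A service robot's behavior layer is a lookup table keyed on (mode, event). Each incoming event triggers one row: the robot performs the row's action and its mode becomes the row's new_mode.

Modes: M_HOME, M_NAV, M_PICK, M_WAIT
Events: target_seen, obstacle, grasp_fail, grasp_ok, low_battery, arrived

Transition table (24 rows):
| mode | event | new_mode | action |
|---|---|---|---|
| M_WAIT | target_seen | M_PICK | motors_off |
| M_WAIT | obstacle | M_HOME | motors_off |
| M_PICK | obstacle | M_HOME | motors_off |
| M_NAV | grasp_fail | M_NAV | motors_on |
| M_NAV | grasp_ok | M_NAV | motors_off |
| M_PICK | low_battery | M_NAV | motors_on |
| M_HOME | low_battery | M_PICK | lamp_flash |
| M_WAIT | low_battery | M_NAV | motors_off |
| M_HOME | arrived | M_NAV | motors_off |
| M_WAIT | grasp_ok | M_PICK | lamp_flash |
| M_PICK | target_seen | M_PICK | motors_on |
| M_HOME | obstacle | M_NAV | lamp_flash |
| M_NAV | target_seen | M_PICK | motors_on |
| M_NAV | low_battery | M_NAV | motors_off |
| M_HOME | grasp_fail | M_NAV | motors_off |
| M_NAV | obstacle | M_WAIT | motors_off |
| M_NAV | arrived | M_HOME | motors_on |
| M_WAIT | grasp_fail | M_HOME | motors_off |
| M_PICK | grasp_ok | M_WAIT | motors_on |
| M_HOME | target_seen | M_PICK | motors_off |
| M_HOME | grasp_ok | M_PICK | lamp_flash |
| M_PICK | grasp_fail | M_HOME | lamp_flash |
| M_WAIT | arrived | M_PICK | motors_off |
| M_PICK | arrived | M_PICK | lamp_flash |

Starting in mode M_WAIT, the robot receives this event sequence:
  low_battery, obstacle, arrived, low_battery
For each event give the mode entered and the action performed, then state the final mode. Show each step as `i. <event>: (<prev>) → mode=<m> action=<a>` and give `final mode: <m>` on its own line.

final mode: M_NAV

1. low_battery: (M_WAIT) → mode=M_NAV action=motors_off
2. obstacle: (M_NAV) → mode=M_WAIT action=motors_off
3. arrived: (M_WAIT) → mode=M_PICK action=motors_off
4. low_battery: (M_PICK) → mode=M_NAV action=motors_on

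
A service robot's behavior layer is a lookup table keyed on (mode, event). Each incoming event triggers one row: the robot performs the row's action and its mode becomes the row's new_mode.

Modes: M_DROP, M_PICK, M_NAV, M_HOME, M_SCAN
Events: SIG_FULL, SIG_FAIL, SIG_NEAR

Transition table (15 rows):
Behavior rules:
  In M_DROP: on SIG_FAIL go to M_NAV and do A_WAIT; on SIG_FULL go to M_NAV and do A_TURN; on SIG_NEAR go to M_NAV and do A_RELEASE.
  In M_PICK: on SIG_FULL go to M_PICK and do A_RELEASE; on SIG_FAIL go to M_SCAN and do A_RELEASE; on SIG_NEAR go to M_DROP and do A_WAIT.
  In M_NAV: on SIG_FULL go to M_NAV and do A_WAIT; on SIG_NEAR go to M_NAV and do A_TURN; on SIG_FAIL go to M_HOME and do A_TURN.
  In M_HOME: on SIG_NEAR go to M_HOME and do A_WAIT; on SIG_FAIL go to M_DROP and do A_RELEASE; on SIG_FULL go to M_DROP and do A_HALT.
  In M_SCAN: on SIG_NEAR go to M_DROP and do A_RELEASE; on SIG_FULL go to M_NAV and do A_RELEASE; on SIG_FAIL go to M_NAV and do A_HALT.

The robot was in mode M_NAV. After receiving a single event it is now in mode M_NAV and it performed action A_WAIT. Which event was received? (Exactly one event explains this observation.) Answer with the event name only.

try SIG_FULL: (M_NAV, SIG_FULL) → (M_NAV, A_WAIT)  ← matches
try SIG_FAIL: (M_NAV, SIG_FAIL) → (M_HOME, A_TURN)
try SIG_NEAR: (M_NAV, SIG_NEAR) → (M_NAV, A_TURN)

SIG_FULL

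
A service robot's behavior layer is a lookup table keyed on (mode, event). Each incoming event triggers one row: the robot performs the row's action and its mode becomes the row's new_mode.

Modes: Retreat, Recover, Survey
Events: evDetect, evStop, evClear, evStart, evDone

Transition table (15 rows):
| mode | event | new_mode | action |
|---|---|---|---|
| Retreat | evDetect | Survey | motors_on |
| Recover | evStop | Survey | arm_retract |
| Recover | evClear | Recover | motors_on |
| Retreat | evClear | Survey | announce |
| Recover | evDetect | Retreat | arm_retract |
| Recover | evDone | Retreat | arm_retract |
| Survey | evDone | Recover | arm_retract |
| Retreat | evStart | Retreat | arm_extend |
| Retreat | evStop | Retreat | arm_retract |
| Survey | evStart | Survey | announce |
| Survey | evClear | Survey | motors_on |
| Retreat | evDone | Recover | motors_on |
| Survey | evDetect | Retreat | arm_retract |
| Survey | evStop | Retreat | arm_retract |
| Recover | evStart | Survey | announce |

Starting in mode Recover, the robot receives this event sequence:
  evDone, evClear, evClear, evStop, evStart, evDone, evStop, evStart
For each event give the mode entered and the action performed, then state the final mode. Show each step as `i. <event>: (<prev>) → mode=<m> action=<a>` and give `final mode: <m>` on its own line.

1. evDone: (Recover) → mode=Retreat action=arm_retract
2. evClear: (Retreat) → mode=Survey action=announce
3. evClear: (Survey) → mode=Survey action=motors_on
4. evStop: (Survey) → mode=Retreat action=arm_retract
5. evStart: (Retreat) → mode=Retreat action=arm_extend
6. evDone: (Retreat) → mode=Recover action=motors_on
7. evStop: (Recover) → mode=Survey action=arm_retract
8. evStart: (Survey) → mode=Survey action=announce

final mode: Survey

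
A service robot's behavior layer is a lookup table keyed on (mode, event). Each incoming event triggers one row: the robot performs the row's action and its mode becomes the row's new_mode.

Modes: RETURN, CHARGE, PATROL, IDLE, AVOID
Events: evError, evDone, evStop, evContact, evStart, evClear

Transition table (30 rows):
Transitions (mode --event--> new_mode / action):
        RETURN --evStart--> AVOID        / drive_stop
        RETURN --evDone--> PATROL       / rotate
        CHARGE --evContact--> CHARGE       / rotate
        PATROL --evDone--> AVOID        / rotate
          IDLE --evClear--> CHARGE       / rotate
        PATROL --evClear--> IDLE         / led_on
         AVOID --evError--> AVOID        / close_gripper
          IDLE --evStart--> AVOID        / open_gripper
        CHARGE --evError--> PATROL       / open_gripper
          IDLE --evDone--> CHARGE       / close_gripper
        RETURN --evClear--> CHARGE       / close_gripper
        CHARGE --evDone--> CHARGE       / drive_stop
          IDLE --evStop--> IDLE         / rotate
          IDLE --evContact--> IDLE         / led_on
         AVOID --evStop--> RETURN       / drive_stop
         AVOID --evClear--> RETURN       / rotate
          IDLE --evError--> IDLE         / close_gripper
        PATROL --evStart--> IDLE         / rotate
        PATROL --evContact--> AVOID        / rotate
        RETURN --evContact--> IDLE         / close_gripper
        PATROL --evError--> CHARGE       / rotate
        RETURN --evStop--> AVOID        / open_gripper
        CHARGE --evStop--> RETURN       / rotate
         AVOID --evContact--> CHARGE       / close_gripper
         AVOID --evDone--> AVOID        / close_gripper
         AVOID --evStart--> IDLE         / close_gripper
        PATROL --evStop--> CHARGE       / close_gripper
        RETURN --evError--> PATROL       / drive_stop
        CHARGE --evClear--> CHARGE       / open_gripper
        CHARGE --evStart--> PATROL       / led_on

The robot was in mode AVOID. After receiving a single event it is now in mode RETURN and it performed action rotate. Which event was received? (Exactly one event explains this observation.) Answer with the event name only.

evClear

try evError: (AVOID, evError) → (AVOID, close_gripper)
try evDone: (AVOID, evDone) → (AVOID, close_gripper)
try evStop: (AVOID, evStop) → (RETURN, drive_stop)
try evContact: (AVOID, evContact) → (CHARGE, close_gripper)
try evStart: (AVOID, evStart) → (IDLE, close_gripper)
try evClear: (AVOID, evClear) → (RETURN, rotate)  ← matches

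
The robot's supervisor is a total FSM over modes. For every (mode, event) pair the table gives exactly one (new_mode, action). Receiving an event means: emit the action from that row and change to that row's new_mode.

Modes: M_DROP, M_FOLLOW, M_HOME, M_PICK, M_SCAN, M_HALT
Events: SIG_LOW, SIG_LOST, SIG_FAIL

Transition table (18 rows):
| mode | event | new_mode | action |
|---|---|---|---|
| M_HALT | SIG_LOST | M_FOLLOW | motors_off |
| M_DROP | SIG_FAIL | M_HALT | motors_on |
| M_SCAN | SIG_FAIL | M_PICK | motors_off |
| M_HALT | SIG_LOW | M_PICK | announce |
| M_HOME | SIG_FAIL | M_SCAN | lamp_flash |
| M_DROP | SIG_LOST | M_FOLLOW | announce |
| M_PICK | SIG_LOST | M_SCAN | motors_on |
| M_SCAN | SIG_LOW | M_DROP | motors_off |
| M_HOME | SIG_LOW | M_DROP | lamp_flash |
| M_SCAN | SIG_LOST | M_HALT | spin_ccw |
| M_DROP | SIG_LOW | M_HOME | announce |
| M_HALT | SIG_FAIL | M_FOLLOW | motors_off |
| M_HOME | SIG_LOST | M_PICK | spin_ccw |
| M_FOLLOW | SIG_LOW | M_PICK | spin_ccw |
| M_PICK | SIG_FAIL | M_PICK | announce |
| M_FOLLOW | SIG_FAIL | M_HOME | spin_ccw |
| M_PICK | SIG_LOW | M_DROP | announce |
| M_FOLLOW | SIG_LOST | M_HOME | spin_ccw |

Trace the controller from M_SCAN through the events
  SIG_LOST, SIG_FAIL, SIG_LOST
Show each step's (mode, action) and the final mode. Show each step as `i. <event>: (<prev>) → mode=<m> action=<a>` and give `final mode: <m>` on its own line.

1. SIG_LOST: (M_SCAN) → mode=M_HALT action=spin_ccw
2. SIG_FAIL: (M_HALT) → mode=M_FOLLOW action=motors_off
3. SIG_LOST: (M_FOLLOW) → mode=M_HOME action=spin_ccw

final mode: M_HOME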